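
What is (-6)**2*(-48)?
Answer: -1728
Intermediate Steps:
(-6)**2*(-48) = 36*(-48) = -1728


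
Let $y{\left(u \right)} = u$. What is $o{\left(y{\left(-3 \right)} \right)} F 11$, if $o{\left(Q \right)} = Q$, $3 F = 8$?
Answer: $-88$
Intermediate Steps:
$F = \frac{8}{3}$ ($F = \frac{1}{3} \cdot 8 = \frac{8}{3} \approx 2.6667$)
$o{\left(y{\left(-3 \right)} \right)} F 11 = \left(-3\right) \frac{8}{3} \cdot 11 = \left(-8\right) 11 = -88$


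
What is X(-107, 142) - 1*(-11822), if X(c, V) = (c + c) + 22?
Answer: 11630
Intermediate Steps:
X(c, V) = 22 + 2*c (X(c, V) = 2*c + 22 = 22 + 2*c)
X(-107, 142) - 1*(-11822) = (22 + 2*(-107)) - 1*(-11822) = (22 - 214) + 11822 = -192 + 11822 = 11630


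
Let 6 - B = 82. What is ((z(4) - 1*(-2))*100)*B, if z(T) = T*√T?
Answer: -76000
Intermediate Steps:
z(T) = T^(3/2)
B = -76 (B = 6 - 1*82 = 6 - 82 = -76)
((z(4) - 1*(-2))*100)*B = ((4^(3/2) - 1*(-2))*100)*(-76) = ((8 + 2)*100)*(-76) = (10*100)*(-76) = 1000*(-76) = -76000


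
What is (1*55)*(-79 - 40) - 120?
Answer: -6665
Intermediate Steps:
(1*55)*(-79 - 40) - 120 = 55*(-119) - 120 = -6545 - 120 = -6665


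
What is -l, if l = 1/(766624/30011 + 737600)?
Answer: -30011/22136880224 ≈ -1.3557e-6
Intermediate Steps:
l = 30011/22136880224 (l = 1/(766624*(1/30011) + 737600) = 1/(766624/30011 + 737600) = 1/(22136880224/30011) = 30011/22136880224 ≈ 1.3557e-6)
-l = -1*30011/22136880224 = -30011/22136880224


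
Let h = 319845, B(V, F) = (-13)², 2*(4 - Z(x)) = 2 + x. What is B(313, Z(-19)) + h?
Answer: 320014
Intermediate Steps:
Z(x) = 3 - x/2 (Z(x) = 4 - (2 + x)/2 = 4 + (-1 - x/2) = 3 - x/2)
B(V, F) = 169
B(313, Z(-19)) + h = 169 + 319845 = 320014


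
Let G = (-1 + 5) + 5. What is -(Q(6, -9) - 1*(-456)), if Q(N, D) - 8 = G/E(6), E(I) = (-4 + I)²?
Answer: -1865/4 ≈ -466.25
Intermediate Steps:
G = 9 (G = 4 + 5 = 9)
Q(N, D) = 41/4 (Q(N, D) = 8 + 9/((-4 + 6)²) = 8 + 9/(2²) = 8 + 9/4 = 41/4)
-(Q(6, -9) - 1*(-456)) = -(41/4 - 1*(-456)) = -(41/4 + 456) = -1*1865/4 = -1865/4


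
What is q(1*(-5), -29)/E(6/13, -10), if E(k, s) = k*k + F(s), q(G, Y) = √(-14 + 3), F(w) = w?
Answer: -169*I*√11/1654 ≈ -0.33888*I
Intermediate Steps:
q(G, Y) = I*√11 (q(G, Y) = √(-11) = I*√11)
E(k, s) = s + k² (E(k, s) = k*k + s = k² + s = s + k²)
q(1*(-5), -29)/E(6/13, -10) = (I*√11)/(-10 + (6/13)²) = (I*√11)/(-10 + 36/169) = (I*√11)/(-1654/169) = (I*√11)*(-169/1654) = -169*I*√11/1654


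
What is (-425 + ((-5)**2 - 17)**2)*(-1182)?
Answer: 426702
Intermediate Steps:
(-425 + ((-5)**2 - 17)**2)*(-1182) = (-425 + (25 - 17)**2)*(-1182) = (-425 + 8**2)*(-1182) = (-425 + 64)*(-1182) = -361*(-1182) = 426702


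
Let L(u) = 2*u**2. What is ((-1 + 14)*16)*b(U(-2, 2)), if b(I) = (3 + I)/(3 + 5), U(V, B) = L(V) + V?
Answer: 234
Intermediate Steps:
U(V, B) = V + 2*V**2 (U(V, B) = 2*V**2 + V = V + 2*V**2)
b(I) = 3/8 + I/8 (b(I) = (3 + I)/8 = (3 + I)*(1/8) = 3/8 + I/8)
((-1 + 14)*16)*b(U(-2, 2)) = ((-1 + 14)*16)*(3/8 + (-2*(1 + 2*(-2)))/8) = (13*16)*(3/8 + (-2*(1 - 4))/8) = 208*(3/8 + (-2*(-3))/8) = 208*(3/8 + (1/8)*6) = 208*(3/8 + 3/4) = 208*(9/8) = 234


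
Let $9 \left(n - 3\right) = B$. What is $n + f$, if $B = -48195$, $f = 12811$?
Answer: $7459$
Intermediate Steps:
$n = -5352$ ($n = 3 + \frac{1}{9} \left(-48195\right) = 3 - 5355 = -5352$)
$n + f = -5352 + 12811 = 7459$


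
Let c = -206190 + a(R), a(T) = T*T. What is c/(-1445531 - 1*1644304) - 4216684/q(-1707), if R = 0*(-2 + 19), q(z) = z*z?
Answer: -276178917374/200073613887 ≈ -1.3804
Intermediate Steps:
q(z) = z²
R = 0 (R = 0*17 = 0)
a(T) = T²
c = -206190 (c = -206190 + 0² = -206190 + 0 = -206190)
c/(-1445531 - 1*1644304) - 4216684/q(-1707) = -206190/(-1445531 - 1*1644304) - 4216684/((-1707)²) = -206190/(-1445531 - 1644304) - 4216684/2913849 = -206190/(-3089835) - 4216684*1/2913849 = -206190*(-1/3089835) - 4216684/2913849 = 4582/68663 - 4216684/2913849 = -276178917374/200073613887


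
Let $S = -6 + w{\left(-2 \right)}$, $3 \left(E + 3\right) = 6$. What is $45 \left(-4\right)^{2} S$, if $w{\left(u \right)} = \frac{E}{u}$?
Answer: $-3960$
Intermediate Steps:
$E = -1$ ($E = -3 + \frac{1}{3} \cdot 6 = -3 + 2 = -1$)
$w{\left(u \right)} = - \frac{1}{u}$
$S = - \frac{11}{2}$ ($S = -6 - \frac{1}{-2} = -6 - - \frac{1}{2} = -6 + \frac{1}{2} = - \frac{11}{2} \approx -5.5$)
$45 \left(-4\right)^{2} S = 45 \left(-4\right)^{2} \left(- \frac{11}{2}\right) = 45 \cdot 16 \left(- \frac{11}{2}\right) = 720 \left(- \frac{11}{2}\right) = -3960$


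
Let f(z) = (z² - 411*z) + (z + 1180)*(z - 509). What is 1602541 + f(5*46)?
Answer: 1167521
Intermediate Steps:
f(z) = z² - 411*z + (-509 + z)*(1180 + z) (f(z) = (z² - 411*z) + (1180 + z)*(-509 + z) = (z² - 411*z) + (-509 + z)*(1180 + z) = z² - 411*z + (-509 + z)*(1180 + z))
1602541 + f(5*46) = 1602541 + (-600620 + 2*(5*46)² + 260*(5*46)) = 1602541 + (-600620 + 2*230² + 260*230) = 1602541 + (-600620 + 2*52900 + 59800) = 1602541 + (-600620 + 105800 + 59800) = 1602541 - 435020 = 1167521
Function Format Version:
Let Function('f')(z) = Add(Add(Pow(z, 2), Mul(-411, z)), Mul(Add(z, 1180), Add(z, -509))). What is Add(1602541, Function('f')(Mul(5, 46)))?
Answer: 1167521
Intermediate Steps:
Function('f')(z) = Add(Pow(z, 2), Mul(-411, z), Mul(Add(-509, z), Add(1180, z))) (Function('f')(z) = Add(Add(Pow(z, 2), Mul(-411, z)), Mul(Add(1180, z), Add(-509, z))) = Add(Add(Pow(z, 2), Mul(-411, z)), Mul(Add(-509, z), Add(1180, z))) = Add(Pow(z, 2), Mul(-411, z), Mul(Add(-509, z), Add(1180, z))))
Add(1602541, Function('f')(Mul(5, 46))) = Add(1602541, Add(-600620, Mul(2, Pow(Mul(5, 46), 2)), Mul(260, Mul(5, 46)))) = Add(1602541, Add(-600620, Mul(2, Pow(230, 2)), Mul(260, 230))) = Add(1602541, Add(-600620, Mul(2, 52900), 59800)) = Add(1602541, Add(-600620, 105800, 59800)) = Add(1602541, -435020) = 1167521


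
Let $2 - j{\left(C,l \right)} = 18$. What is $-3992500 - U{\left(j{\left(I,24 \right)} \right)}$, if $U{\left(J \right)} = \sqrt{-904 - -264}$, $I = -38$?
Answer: $-3992500 - 8 i \sqrt{10} \approx -3.9925 \cdot 10^{6} - 25.298 i$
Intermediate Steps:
$j{\left(C,l \right)} = -16$ ($j{\left(C,l \right)} = 2 - 18 = -16$)
$U{\left(J \right)} = 8 i \sqrt{10}$ ($U{\left(J \right)} = \sqrt{-904 + 264} = \sqrt{-640} = 8 i \sqrt{10}$)
$-3992500 - U{\left(j{\left(I,24 \right)} \right)} = -3992500 - 8 i \sqrt{10}$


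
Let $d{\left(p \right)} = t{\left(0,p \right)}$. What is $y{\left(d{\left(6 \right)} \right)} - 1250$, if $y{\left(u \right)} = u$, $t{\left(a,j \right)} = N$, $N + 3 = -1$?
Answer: $-1254$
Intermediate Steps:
$N = -4$ ($N = -3 - 1 = -4$)
$t{\left(a,j \right)} = -4$
$d{\left(p \right)} = -4$
$y{\left(d{\left(6 \right)} \right)} - 1250 = -4 - 1250 = -1254$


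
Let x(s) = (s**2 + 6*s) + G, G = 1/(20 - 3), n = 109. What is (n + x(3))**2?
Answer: 5349969/289 ≈ 18512.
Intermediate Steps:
G = 1/17 ≈ 0.058824
x(s) = 1/17 + s**2 + 6*s (x(s) = (s**2 + 6*s) + 1/17 = 1/17 + s**2 + 6*s)
(n + x(3))**2 = (109 + (1/17 + 3**2 + 6*3))**2 = (109 + (1/17 + 9 + 18))**2 = (109 + 460/17)**2 = (2313/17)**2 = 5349969/289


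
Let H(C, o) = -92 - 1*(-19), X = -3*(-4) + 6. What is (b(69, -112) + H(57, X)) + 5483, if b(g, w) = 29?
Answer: 5439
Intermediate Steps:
X = 18 (X = 12 + 6 = 18)
H(C, o) = -73 (H(C, o) = -92 + 19 = -73)
(b(69, -112) + H(57, X)) + 5483 = (29 - 73) + 5483 = -44 + 5483 = 5439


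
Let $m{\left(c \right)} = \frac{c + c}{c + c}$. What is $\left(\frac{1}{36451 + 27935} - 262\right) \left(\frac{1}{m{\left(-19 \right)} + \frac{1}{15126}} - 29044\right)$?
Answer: $\frac{3705586861580761}{486983511} \approx 7.6093 \cdot 10^{6}$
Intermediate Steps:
$m{\left(c \right)} = 1$ ($m{\left(c \right)} = \frac{2 c}{2 c} = 2 c \frac{1}{2 c} = 1$)
$\left(\frac{1}{36451 + 27935} - 262\right) \left(\frac{1}{m{\left(-19 \right)} + \frac{1}{15126}} - 29044\right) = \left(\frac{1}{36451 + 27935} - 262\right) \left(\frac{1}{1 + \frac{1}{15126}} - 29044\right) = \left(\frac{1}{64386} - 262\right) \left(\frac{1}{1 + \frac{1}{15126}} - 29044\right) = \left(\frac{1}{64386} - 262\right) \left(\frac{1}{\frac{15127}{15126}} - 29044\right) = - \frac{16869131 \left(\frac{15126}{15127} - 29044\right)}{64386} = \left(- \frac{16869131}{64386}\right) \left(- \frac{439333462}{15127}\right) = \frac{3705586861580761}{486983511}$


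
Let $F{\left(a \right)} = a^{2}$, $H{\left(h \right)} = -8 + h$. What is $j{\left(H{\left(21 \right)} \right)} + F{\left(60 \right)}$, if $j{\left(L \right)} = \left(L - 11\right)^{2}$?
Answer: $3604$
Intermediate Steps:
$j{\left(L \right)} = \left(-11 + L\right)^{2}$
$j{\left(H{\left(21 \right)} \right)} + F{\left(60 \right)} = \left(-11 + \left(-8 + 21\right)\right)^{2} + 60^{2} = \left(-11 + 13\right)^{2} + 3600 = 2^{2} + 3600 = 4 + 3600 = 3604$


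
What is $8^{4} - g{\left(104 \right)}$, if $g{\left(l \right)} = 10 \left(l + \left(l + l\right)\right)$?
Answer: $976$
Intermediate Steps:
$g{\left(l \right)} = 30 l$ ($g{\left(l \right)} = 10 \left(l + 2 l\right) = 10 \cdot 3 l = 30 l$)
$8^{4} - g{\left(104 \right)} = 8^{4} - 30 \cdot 104 = 4096 - 3120 = 976$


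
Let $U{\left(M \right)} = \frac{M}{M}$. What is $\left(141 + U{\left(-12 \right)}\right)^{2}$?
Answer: $20164$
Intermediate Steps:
$U{\left(M \right)} = 1$
$\left(141 + U{\left(-12 \right)}\right)^{2} = \left(141 + 1\right)^{2} = 142^{2} = 20164$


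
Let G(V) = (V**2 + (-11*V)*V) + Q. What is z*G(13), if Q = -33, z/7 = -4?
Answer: 48244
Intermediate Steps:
z = -28 (z = 7*(-4) = -28)
G(V) = -33 - 10*V**2 (G(V) = (V**2 + (-11*V)*V) - 33 = (V**2 - 11*V**2) - 33 = -10*V**2 - 33 = -33 - 10*V**2)
z*G(13) = -28*(-33 - 10*13**2) = -28*(-33 - 10*169) = -28*(-33 - 1690) = -28*(-1723) = 48244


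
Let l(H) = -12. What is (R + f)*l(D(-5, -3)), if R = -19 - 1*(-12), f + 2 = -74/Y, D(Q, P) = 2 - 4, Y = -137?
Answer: 13908/137 ≈ 101.52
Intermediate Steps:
D(Q, P) = -2
f = -200/137 (f = -2 - 74/(-137) = -2 - 74*(-1/137) = -2 + 74/137 = -200/137 ≈ -1.4599)
R = -7 (R = -19 + 12 = -7)
(R + f)*l(D(-5, -3)) = (-7 - 200/137)*(-12) = -1159/137*(-12) = 13908/137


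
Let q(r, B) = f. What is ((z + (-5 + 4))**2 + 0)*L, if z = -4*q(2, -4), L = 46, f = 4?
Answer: 13294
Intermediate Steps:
q(r, B) = 4
z = -16 (z = -4*4 = -16)
((z + (-5 + 4))**2 + 0)*L = ((-16 + (-5 + 4))**2 + 0)*46 = ((-16 - 1)**2 + 0)*46 = ((-17)**2 + 0)*46 = (289 + 0)*46 = 289*46 = 13294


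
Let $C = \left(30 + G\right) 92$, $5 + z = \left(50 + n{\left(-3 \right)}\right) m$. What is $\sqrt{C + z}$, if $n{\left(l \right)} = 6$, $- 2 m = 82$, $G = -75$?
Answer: $i \sqrt{6441} \approx 80.256 i$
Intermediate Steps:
$m = -41$ ($m = \left(- \frac{1}{2}\right) 82 = -41$)
$z = -2301$ ($z = -5 + \left(50 + 6\right) \left(-41\right) = -5 + 56 \left(-41\right) = -5 - 2296 = -2301$)
$C = -4140$ ($C = \left(30 - 75\right) 92 = \left(-45\right) 92 = -4140$)
$\sqrt{C + z} = \sqrt{-4140 - 2301} = \sqrt{-6441} = i \sqrt{6441}$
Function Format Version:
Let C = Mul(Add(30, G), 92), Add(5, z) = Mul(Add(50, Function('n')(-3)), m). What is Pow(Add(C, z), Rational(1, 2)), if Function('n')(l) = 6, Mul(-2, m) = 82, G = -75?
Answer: Mul(I, Pow(6441, Rational(1, 2))) ≈ Mul(80.256, I)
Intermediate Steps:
m = -41 (m = Mul(Rational(-1, 2), 82) = -41)
z = -2301 (z = Add(-5, Mul(Add(50, 6), -41)) = Add(-5, Mul(56, -41)) = Add(-5, -2296) = -2301)
C = -4140 (C = Mul(Add(30, -75), 92) = Mul(-45, 92) = -4140)
Pow(Add(C, z), Rational(1, 2)) = Pow(Add(-4140, -2301), Rational(1, 2)) = Pow(-6441, Rational(1, 2)) = Mul(I, Pow(6441, Rational(1, 2)))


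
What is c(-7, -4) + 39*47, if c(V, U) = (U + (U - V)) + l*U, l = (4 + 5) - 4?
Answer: 1812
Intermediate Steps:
l = 5 (l = 9 - 4 = 5)
c(V, U) = -V + 7*U (c(V, U) = (U + (U - V)) + 5*U = (-V + 2*U) + 5*U = -V + 7*U)
c(-7, -4) + 39*47 = (-1*(-7) + 7*(-4)) + 39*47 = (7 - 28) + 1833 = -21 + 1833 = 1812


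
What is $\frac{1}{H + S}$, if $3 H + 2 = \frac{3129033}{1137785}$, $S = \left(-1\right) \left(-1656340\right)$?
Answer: $\frac{3413355}{5653677274163} \approx 6.0374 \cdot 10^{-7}$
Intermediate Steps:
$S = 1656340$
$H = \frac{853463}{3413355}$ ($H = - \frac{2}{3} + \frac{3129033 \cdot \frac{1}{1137785}}{3} = - \frac{2}{3} + \frac{1}{3} \cdot \frac{3129033}{1137785} = - \frac{2}{3} + \frac{1043011}{1137785} = \frac{853463}{3413355} \approx 0.25004$)
$\frac{1}{H + S} = \frac{1}{\frac{853463}{3413355} + 1656340} = \frac{1}{\frac{5653677274163}{3413355}} = \frac{3413355}{5653677274163}$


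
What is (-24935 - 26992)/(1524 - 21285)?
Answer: 17309/6587 ≈ 2.6278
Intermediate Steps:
(-24935 - 26992)/(1524 - 21285) = -51927/(-19761) = -51927*(-1/19761) = 17309/6587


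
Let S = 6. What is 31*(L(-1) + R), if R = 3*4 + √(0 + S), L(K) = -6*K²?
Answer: 186 + 31*√6 ≈ 261.93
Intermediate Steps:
R = 12 + √6 (R = 3*4 + √(0 + 6) = 12 + √6 ≈ 14.449)
31*(L(-1) + R) = 31*(-6*(-1)² + (12 + √6)) = 31*(-6*1 + (12 + √6)) = 31*(-6 + (12 + √6)) = 31*(6 + √6) = 186 + 31*√6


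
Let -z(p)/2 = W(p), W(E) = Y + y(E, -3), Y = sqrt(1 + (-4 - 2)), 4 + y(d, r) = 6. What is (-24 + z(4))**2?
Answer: 764 + 112*I*sqrt(5) ≈ 764.0 + 250.44*I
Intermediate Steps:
y(d, r) = 2 (y(d, r) = -4 + 6 = 2)
Y = I*sqrt(5) (Y = sqrt(1 - 6) = sqrt(-5) = I*sqrt(5) ≈ 2.2361*I)
W(E) = 2 + I*sqrt(5) (W(E) = I*sqrt(5) + 2 = 2 + I*sqrt(5))
z(p) = -4 - 2*I*sqrt(5) (z(p) = -2*(2 + I*sqrt(5)) = -4 - 2*I*sqrt(5))
(-24 + z(4))**2 = (-24 + (-4 - 2*I*sqrt(5)))**2 = (-28 - 2*I*sqrt(5))**2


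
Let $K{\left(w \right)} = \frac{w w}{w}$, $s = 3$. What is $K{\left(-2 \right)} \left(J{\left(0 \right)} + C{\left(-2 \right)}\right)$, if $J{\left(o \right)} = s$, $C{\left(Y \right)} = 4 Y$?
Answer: $10$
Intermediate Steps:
$J{\left(o \right)} = 3$
$K{\left(w \right)} = w$ ($K{\left(w \right)} = \frac{w^{2}}{w} = w$)
$K{\left(-2 \right)} \left(J{\left(0 \right)} + C{\left(-2 \right)}\right) = - 2 \left(3 + 4 \left(-2\right)\right) = - 2 \left(3 - 8\right) = \left(-2\right) \left(-5\right) = 10$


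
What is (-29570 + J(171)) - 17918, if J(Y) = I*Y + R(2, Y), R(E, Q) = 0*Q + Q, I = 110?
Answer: -28507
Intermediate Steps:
R(E, Q) = Q (R(E, Q) = 0 + Q = Q)
J(Y) = 111*Y (J(Y) = 110*Y + Y = 111*Y)
(-29570 + J(171)) - 17918 = (-29570 + 111*171) - 17918 = (-29570 + 18981) - 17918 = -10589 - 17918 = -28507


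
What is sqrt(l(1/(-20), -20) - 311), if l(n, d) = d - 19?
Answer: 5*I*sqrt(14) ≈ 18.708*I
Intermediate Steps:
l(n, d) = -19 + d
sqrt(l(1/(-20), -20) - 311) = sqrt((-19 - 20) - 311) = sqrt(-39 - 311) = sqrt(-350) = 5*I*sqrt(14)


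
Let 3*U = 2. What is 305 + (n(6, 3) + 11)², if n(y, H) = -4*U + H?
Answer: 3901/9 ≈ 433.44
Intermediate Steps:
U = ⅔ (U = (⅓)*2 = ⅔ ≈ 0.66667)
n(y, H) = -8/3 + H (n(y, H) = -4*⅔ + H = -8/3 + H)
305 + (n(6, 3) + 11)² = 305 + ((-8/3 + 3) + 11)² = 305 + (⅓ + 11)² = 305 + (34/3)² = 305 + 1156/9 = 3901/9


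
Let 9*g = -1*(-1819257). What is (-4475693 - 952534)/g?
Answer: -16284681/606419 ≈ -26.854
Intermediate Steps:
g = 606419/3 (g = (-1*(-1819257))/9 = (⅑)*1819257 = 606419/3 ≈ 2.0214e+5)
(-4475693 - 952534)/g = (-4475693 - 952534)/(606419/3) = -5428227*3/606419 = -16284681/606419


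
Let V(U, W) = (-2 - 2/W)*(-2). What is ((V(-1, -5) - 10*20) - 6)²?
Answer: 1028196/25 ≈ 41128.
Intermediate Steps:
V(U, W) = 4 + 4/W
((V(-1, -5) - 10*20) - 6)² = (((4 + 4/(-5)) - 10*20) - 6)² = (((4 + 4*(-⅕)) - 200) - 6)² = (((4 - ⅘) - 200) - 6)² = ((16/5 - 200) - 6)² = (-984/5 - 6)² = (-1014/5)² = 1028196/25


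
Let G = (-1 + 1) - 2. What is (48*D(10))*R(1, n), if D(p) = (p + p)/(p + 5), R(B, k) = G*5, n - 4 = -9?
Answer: -640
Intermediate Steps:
n = -5 (n = 4 - 9 = -5)
G = -2 (G = 0 - 2 = -2)
R(B, k) = -10 (R(B, k) = -2*5 = -10)
D(p) = 2*p/(5 + p) (D(p) = (2*p)/(5 + p) = 2*p/(5 + p))
(48*D(10))*R(1, n) = (48*(2*10/(5 + 10)))*(-10) = (48*(2*10/15))*(-10) = (48*(2*10*(1/15)))*(-10) = (48*(4/3))*(-10) = 64*(-10) = -640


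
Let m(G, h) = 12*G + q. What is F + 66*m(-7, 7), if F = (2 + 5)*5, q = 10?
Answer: -4849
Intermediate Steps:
F = 35 (F = 7*5 = 35)
m(G, h) = 10 + 12*G (m(G, h) = 12*G + 10 = 10 + 12*G)
F + 66*m(-7, 7) = 35 + 66*(10 + 12*(-7)) = 35 + 66*(10 - 84) = 35 + 66*(-74) = 35 - 4884 = -4849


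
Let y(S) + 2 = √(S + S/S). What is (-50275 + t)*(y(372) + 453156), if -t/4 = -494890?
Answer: 874263214890 + 1929285*√373 ≈ 8.7430e+11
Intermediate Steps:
t = 1979560 (t = -4*(-494890) = 1979560)
y(S) = -2 + √(1 + S) (y(S) = -2 + √(S + S/S) = -2 + √(S + 1) = -2 + √(1 + S))
(-50275 + t)*(y(372) + 453156) = (-50275 + 1979560)*((-2 + √(1 + 372)) + 453156) = 1929285*((-2 + √373) + 453156) = 1929285*(453154 + √373) = 874263214890 + 1929285*√373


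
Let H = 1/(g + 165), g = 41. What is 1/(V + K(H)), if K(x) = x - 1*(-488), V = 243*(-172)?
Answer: -206/8509447 ≈ -2.4208e-5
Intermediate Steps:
V = -41796
H = 1/206 (H = 1/(41 + 165) = 1/206 ≈ 0.0048544)
K(x) = 488 + x (K(x) = x + 488 = 488 + x)
1/(V + K(H)) = 1/(-41796 + (488 + 1/206)) = 1/(-41796 + 100529/206) = 1/(-8509447/206) = -206/8509447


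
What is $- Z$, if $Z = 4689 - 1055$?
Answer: $-3634$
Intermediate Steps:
$Z = 3634$ ($Z = 4689 - 1055 = 3634$)
$- Z = \left(-1\right) 3634 = -3634$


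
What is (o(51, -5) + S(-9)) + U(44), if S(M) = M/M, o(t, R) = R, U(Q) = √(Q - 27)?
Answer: -4 + √17 ≈ 0.12311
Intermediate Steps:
U(Q) = √(-27 + Q)
S(M) = 1
(o(51, -5) + S(-9)) + U(44) = (-5 + 1) + √(-27 + 44) = -4 + √17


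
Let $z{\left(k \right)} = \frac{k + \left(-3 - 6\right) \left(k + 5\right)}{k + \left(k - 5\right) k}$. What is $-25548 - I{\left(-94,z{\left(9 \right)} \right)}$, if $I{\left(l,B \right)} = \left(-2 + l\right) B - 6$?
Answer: $- \frac{128958}{5} \approx -25792.0$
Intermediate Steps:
$z{\left(k \right)} = \frac{-45 - 8 k}{k + k \left(-5 + k\right)}$ ($z{\left(k \right)} = \frac{k - 9 \left(5 + k\right)}{k + \left(-5 + k\right) k} = \frac{k - \left(45 + 9 k\right)}{k + k \left(-5 + k\right)} = \frac{-45 - 8 k}{k + k \left(-5 + k\right)}$)
$I{\left(l,B \right)} = -6 + B \left(-2 + l\right)$ ($I{\left(l,B \right)} = B \left(-2 + l\right) - 6 = -6 + B \left(-2 + l\right)$)
$-25548 - I{\left(-94,z{\left(9 \right)} \right)} = -25548 - \left(-6 - 2 \frac{-45 - 72}{9 \left(-4 + 9\right)} + \frac{-45 - 72}{9 \left(-4 + 9\right)} \left(-94\right)\right) = -25548 - \left(-6 - 2 \frac{-45 - 72}{9 \cdot 5} + \frac{-45 - 72}{9 \cdot 5} \left(-94\right)\right) = -25548 - \left(-6 - 2 \cdot \frac{1}{9} \cdot \frac{1}{5} \left(-117\right) + \frac{1}{9} \cdot \frac{1}{5} \left(-117\right) \left(-94\right)\right) = -25548 - \left(-6 - - \frac{26}{5} - - \frac{1222}{5}\right) = -25548 - \left(-6 + \frac{26}{5} + \frac{1222}{5}\right) = -25548 - \frac{1218}{5} = - \frac{128958}{5}$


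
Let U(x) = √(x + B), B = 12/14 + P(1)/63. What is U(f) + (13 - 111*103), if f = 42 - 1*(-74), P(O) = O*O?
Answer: -11420 + √51541/21 ≈ -11409.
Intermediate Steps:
P(O) = O²
B = 55/63 (B = 12/14 + 1²/63 = 12*(1/14) + 1*(1/63) = 6/7 + 1/63 = 55/63 ≈ 0.87302)
f = 116 (f = 42 + 74 = 116)
U(x) = √(55/63 + x) (U(x) = √(x + 55/63) = √(55/63 + x))
U(f) + (13 - 111*103) = √(385 + 441*116)/21 + (13 - 111*103) = √(385 + 51156)/21 + (13 - 11433) = √51541/21 - 11420 = -11420 + √51541/21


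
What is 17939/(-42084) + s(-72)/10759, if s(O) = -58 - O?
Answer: -27488075/64683108 ≈ -0.42497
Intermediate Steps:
17939/(-42084) + s(-72)/10759 = 17939/(-42084) + (-58 - 1*(-72))/10759 = 17939*(-1/42084) + (-58 + 72)*(1/10759) = -17939/42084 + 14*(1/10759) = -17939/42084 + 2/1537 = -27488075/64683108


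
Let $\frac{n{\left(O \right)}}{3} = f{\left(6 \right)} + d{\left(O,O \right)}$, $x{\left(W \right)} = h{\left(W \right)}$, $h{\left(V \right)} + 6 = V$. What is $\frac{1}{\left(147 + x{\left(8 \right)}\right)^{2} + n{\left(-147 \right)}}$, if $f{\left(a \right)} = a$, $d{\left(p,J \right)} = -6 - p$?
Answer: $\frac{1}{22642} \approx 4.4166 \cdot 10^{-5}$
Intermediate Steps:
$h{\left(V \right)} = -6 + V$
$x{\left(W \right)} = -6 + W$
$n{\left(O \right)} = - 3 O$ ($n{\left(O \right)} = 3 \left(6 - \left(6 + O\right)\right) = 3 \left(- O\right) = - 3 O$)
$\frac{1}{\left(147 + x{\left(8 \right)}\right)^{2} + n{\left(-147 \right)}} = \frac{1}{\left(147 + \left(-6 + 8\right)\right)^{2} - -441} = \frac{1}{\left(147 + 2\right)^{2} + 441} = \frac{1}{149^{2} + 441} = \frac{1}{22201 + 441} = \frac{1}{22642}$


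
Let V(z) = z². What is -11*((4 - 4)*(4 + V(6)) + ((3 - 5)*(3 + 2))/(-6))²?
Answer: -275/9 ≈ -30.556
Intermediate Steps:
-11*((4 - 4)*(4 + V(6)) + ((3 - 5)*(3 + 2))/(-6))² = -11*((4 - 4)*(4 + 6²) + ((3 - 5)*(3 + 2))/(-6))² = -11*(0*(4 + 36) - 2*5*(-⅙))² = -11*(0*40 - 10*(-⅙))² = -11*(0 + 5/3)² = -11*(5/3)² = -11*25/9 = -275/9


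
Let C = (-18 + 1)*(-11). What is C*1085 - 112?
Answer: 202783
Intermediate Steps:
C = 187 (C = -17*(-11) = 187)
C*1085 - 112 = 187*1085 - 112 = 202895 - 112 = 202783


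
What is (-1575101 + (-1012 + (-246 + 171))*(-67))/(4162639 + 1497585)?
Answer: -23473/88441 ≈ -0.26541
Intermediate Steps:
(-1575101 + (-1012 + (-246 + 171))*(-67))/(4162639 + 1497585) = (-1575101 + (-1012 - 75)*(-67))/5660224 = (-1575101 - 1087*(-67))*(1/5660224) = (-1575101 + 72829)*(1/5660224) = -1502272*1/5660224 = -23473/88441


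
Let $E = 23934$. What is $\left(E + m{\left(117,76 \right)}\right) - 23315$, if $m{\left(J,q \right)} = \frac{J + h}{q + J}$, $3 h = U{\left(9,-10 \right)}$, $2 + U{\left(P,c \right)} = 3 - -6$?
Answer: $\frac{358759}{579} \approx 619.62$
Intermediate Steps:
$U{\left(P,c \right)} = 7$ ($U{\left(P,c \right)} = -2 + \left(3 - -6\right) = -2 + \left(3 + 6\right) = -2 + 9 = 7$)
$h = \frac{7}{3}$ ($h = \frac{1}{3} \cdot 7 = \frac{7}{3} \approx 2.3333$)
$m{\left(J,q \right)} = \frac{\frac{7}{3} + J}{J + q}$ ($m{\left(J,q \right)} = \frac{J + \frac{7}{3}}{q + J} = \frac{\frac{7}{3} + J}{J + q}$)
$\left(E + m{\left(117,76 \right)}\right) - 23315 = \left(23934 + \frac{\frac{7}{3} + 117}{117 + 76}\right) - 23315 = \left(23934 + \frac{1}{193} \cdot \frac{358}{3}\right) - 23315 = \left(23934 + \frac{358}{579}\right) - 23315 = \frac{13858144}{579} - 23315 = \frac{358759}{579}$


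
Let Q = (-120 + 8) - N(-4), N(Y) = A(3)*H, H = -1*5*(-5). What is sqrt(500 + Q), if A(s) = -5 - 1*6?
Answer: sqrt(663) ≈ 25.749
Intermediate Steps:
H = 25 (H = -5*(-5) = 25)
A(s) = -11 (A(s) = -5 - 6 = -11)
N(Y) = -275 (N(Y) = -11*25 = -275)
Q = 163 (Q = (-120 + 8) - 1*(-275) = -112 + 275 = 163)
sqrt(500 + Q) = sqrt(500 + 163) = sqrt(663)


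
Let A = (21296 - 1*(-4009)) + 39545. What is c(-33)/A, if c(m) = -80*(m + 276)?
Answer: -1944/6485 ≈ -0.29977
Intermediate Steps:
c(m) = -22080 - 80*m (c(m) = -80*(276 + m) = -22080 - 80*m)
A = 64850 (A = (21296 + 4009) + 39545 = 25305 + 39545 = 64850)
c(-33)/A = (-22080 - 80*(-33))/64850 = (-22080 + 2640)*(1/64850) = -19440*1/64850 = -1944/6485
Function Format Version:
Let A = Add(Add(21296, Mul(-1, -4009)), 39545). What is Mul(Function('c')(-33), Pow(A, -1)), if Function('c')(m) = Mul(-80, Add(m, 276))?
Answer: Rational(-1944, 6485) ≈ -0.29977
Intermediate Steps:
Function('c')(m) = Add(-22080, Mul(-80, m)) (Function('c')(m) = Mul(-80, Add(276, m)) = Add(-22080, Mul(-80, m)))
A = 64850 (A = Add(Add(21296, 4009), 39545) = Add(25305, 39545) = 64850)
Mul(Function('c')(-33), Pow(A, -1)) = Mul(Add(-22080, Mul(-80, -33)), Pow(64850, -1)) = Mul(Add(-22080, 2640), Rational(1, 64850)) = Mul(-19440, Rational(1, 64850)) = Rational(-1944, 6485)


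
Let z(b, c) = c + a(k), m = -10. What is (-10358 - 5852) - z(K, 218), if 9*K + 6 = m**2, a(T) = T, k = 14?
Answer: -16442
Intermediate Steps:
K = 94/9 (K = -2/3 + (1/9)*(-10)**2 = -2/3 + (1/9)*100 = -2/3 + 100/9 = 94/9 ≈ 10.444)
z(b, c) = 14 + c (z(b, c) = c + 14 = 14 + c)
(-10358 - 5852) - z(K, 218) = (-10358 - 5852) - (14 + 218) = -16210 - 1*232 = -16210 - 232 = -16442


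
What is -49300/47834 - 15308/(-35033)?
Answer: -497442014/837884261 ≈ -0.59369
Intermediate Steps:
-49300/47834 - 15308/(-35033) = -49300*1/47834 - 15308*(-1/35033) = -24650/23917 + 15308/35033 = -497442014/837884261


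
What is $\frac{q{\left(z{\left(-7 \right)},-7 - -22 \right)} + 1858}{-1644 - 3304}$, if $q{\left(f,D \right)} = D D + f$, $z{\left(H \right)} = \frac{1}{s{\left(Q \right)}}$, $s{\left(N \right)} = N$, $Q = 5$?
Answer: $- \frac{2604}{6185} \approx -0.42102$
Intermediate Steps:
$z{\left(H \right)} = \frac{1}{5}$
$q{\left(f,D \right)} = f + D^{2}$ ($q{\left(f,D \right)} = D^{2} + f = f + D^{2}$)
$\frac{q{\left(z{\left(-7 \right)},-7 - -22 \right)} + 1858}{-1644 - 3304} = \frac{\left(\frac{1}{5} + \left(-7 - -22\right)^{2}\right) + 1858}{-1644 - 3304} = \frac{\left(\frac{1}{5} + \left(-7 + 22\right)^{2}\right) + 1858}{-4948} = \left(\left(\frac{1}{5} + 15^{2}\right) + 1858\right) \left(- \frac{1}{4948}\right) = \left(\left(\frac{1}{5} + 225\right) + 1858\right) \left(- \frac{1}{4948}\right) = \left(\frac{1126}{5} + 1858\right) \left(- \frac{1}{4948}\right) = \frac{10416}{5} \left(- \frac{1}{4948}\right) = - \frac{2604}{6185}$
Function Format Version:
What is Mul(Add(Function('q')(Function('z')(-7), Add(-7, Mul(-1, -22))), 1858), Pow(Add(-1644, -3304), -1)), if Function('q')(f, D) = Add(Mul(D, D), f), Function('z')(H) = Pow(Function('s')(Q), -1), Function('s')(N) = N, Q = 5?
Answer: Rational(-2604, 6185) ≈ -0.42102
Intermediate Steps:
Function('z')(H) = Rational(1, 5) (Function('z')(H) = Pow(5, -1) = Rational(1, 5))
Function('q')(f, D) = Add(f, Pow(D, 2)) (Function('q')(f, D) = Add(Pow(D, 2), f) = Add(f, Pow(D, 2)))
Mul(Add(Function('q')(Function('z')(-7), Add(-7, Mul(-1, -22))), 1858), Pow(Add(-1644, -3304), -1)) = Mul(Add(Add(Rational(1, 5), Pow(Add(-7, Mul(-1, -22)), 2)), 1858), Pow(Add(-1644, -3304), -1)) = Mul(Add(Add(Rational(1, 5), Pow(Add(-7, 22), 2)), 1858), Pow(-4948, -1)) = Mul(Add(Add(Rational(1, 5), Pow(15, 2)), 1858), Rational(-1, 4948)) = Mul(Add(Add(Rational(1, 5), 225), 1858), Rational(-1, 4948)) = Mul(Add(Rational(1126, 5), 1858), Rational(-1, 4948)) = Mul(Rational(10416, 5), Rational(-1, 4948)) = Rational(-2604, 6185)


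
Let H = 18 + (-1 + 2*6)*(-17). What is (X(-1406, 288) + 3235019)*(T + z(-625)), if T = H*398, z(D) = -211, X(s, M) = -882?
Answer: -218216925801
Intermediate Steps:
H = -169 (H = 18 + (-1 + 12)*(-17) = 18 + 11*(-17) = 18 - 187 = -169)
T = -67262 (T = -169*398 = -67262)
(X(-1406, 288) + 3235019)*(T + z(-625)) = (-882 + 3235019)*(-67262 - 211) = 3234137*(-67473) = -218216925801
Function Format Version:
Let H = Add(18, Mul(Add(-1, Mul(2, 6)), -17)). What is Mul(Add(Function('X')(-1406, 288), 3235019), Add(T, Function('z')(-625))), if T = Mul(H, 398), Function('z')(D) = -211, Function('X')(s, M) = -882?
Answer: -218216925801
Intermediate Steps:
H = -169 (H = Add(18, Mul(Add(-1, 12), -17)) = Add(18, Mul(11, -17)) = Add(18, -187) = -169)
T = -67262 (T = Mul(-169, 398) = -67262)
Mul(Add(Function('X')(-1406, 288), 3235019), Add(T, Function('z')(-625))) = Mul(Add(-882, 3235019), Add(-67262, -211)) = Mul(3234137, -67473) = -218216925801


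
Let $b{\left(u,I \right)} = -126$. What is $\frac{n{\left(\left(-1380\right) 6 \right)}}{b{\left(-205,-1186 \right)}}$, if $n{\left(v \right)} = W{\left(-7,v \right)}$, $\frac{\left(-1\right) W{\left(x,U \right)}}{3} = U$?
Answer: $- \frac{1380}{7} \approx -197.14$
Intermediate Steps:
$W{\left(x,U \right)} = - 3 U$
$n{\left(v \right)} = - 3 v$
$\frac{n{\left(\left(-1380\right) 6 \right)}}{b{\left(-205,-1186 \right)}} = \frac{\left(-3\right) \left(\left(-1380\right) 6\right)}{-126} = \left(-3\right) \left(-8280\right) \left(- \frac{1}{126}\right) = 24840 \left(- \frac{1}{126}\right) = - \frac{1380}{7}$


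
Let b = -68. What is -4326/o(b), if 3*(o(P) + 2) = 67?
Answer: -12978/61 ≈ -212.75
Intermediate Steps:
o(P) = 61/3 (o(P) = -2 + (⅓)*67 = -2 + 67/3 = 61/3)
-4326/o(b) = -4326/61/3 = -4326*3/61 = -12978/61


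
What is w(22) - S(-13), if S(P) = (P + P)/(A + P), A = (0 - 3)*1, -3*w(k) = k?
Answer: -215/24 ≈ -8.9583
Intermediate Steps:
w(k) = -k/3
A = -3 (A = -3*1 = -3)
S(P) = 2*P/(-3 + P) (S(P) = (P + P)/(-3 + P) = (2*P)/(-3 + P) = 2*P/(-3 + P))
w(22) - S(-13) = -⅓*22 - 2*(-13)/(-3 - 13) = -22/3 - 2*(-13)/(-16) = -22/3 - 2*(-13)*(-1)/16 = -22/3 - 1*13/8 = -22/3 - 13/8 = -215/24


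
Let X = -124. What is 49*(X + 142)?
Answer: 882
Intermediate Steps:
49*(X + 142) = 49*(-124 + 142) = 49*18 = 882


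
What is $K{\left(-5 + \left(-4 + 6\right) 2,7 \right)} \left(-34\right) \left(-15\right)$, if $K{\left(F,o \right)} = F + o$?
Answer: $3060$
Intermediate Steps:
$K{\left(-5 + \left(-4 + 6\right) 2,7 \right)} \left(-34\right) \left(-15\right) = \left(\left(-5 + \left(-4 + 6\right) 2\right) + 7\right) \left(-34\right) \left(-15\right) = \left(\left(-5 + 2 \cdot 2\right) + 7\right) \left(-34\right) \left(-15\right) = \left(\left(-5 + 4\right) + 7\right) \left(-34\right) \left(-15\right) = \left(-1 + 7\right) \left(-34\right) \left(-15\right) = 6 \left(-34\right) \left(-15\right) = \left(-204\right) \left(-15\right) = 3060$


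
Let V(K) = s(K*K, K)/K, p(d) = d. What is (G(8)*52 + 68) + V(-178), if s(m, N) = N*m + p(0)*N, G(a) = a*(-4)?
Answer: 30088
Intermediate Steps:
G(a) = -4*a
s(m, N) = N*m (s(m, N) = N*m + 0*N = N*m + 0 = N*m)
V(K) = K**2 (V(K) = (K*(K*K))/K = (K*K**2)/K = K**3/K = K**2)
(G(8)*52 + 68) + V(-178) = (-4*8*52 + 68) + (-178)**2 = (-32*52 + 68) + 31684 = (-1664 + 68) + 31684 = -1596 + 31684 = 30088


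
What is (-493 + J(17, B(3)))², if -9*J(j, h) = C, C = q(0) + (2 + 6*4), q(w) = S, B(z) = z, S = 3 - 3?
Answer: 19918369/81 ≈ 2.4591e+5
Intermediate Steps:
S = 0
q(w) = 0
C = 26 (C = 0 + (2 + 6*4) = 0 + (2 + 24) = 0 + 26 = 26)
J(j, h) = -26/9 (J(j, h) = -⅑*26 = -26/9)
(-493 + J(17, B(3)))² = (-493 - 26/9)² = (-4463/9)² = 19918369/81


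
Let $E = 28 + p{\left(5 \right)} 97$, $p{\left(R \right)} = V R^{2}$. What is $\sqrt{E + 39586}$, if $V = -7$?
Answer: $\sqrt{22639} \approx 150.46$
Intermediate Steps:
$p{\left(R \right)} = - 7 R^{2}$
$E = -16947$ ($E = 28 + - 7 \cdot 5^{2} \cdot 97 = 28 + \left(-7\right) 25 \cdot 97 = 28 - 16975 = -16947$)
$\sqrt{E + 39586} = \sqrt{-16947 + 39586} = \sqrt{22639}$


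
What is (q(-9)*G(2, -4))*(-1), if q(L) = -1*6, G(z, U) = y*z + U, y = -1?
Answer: -36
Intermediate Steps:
G(z, U) = U - z (G(z, U) = -z + U = U - z)
q(L) = -6
(q(-9)*G(2, -4))*(-1) = -6*(-4 - 1*2)*(-1) = -6*(-4 - 2)*(-1) = -6*(-6)*(-1) = 36*(-1) = -36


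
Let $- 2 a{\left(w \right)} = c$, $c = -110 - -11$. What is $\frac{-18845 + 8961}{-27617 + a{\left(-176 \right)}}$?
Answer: $\frac{19768}{55135} \approx 0.35854$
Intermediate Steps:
$c = -99$ ($c = -110 + 11 = -99$)
$a{\left(w \right)} = \frac{99}{2}$ ($a{\left(w \right)} = \left(- \frac{1}{2}\right) \left(-99\right) = \frac{99}{2}$)
$\frac{-18845 + 8961}{-27617 + a{\left(-176 \right)}} = \frac{-18845 + 8961}{-27617 + \frac{99}{2}} = - \frac{9884}{- \frac{55135}{2}} = \left(-9884\right) \left(- \frac{2}{55135}\right) = \frac{19768}{55135}$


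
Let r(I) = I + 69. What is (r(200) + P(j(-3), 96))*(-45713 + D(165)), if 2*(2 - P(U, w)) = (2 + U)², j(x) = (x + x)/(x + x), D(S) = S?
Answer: -12138542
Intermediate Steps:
r(I) = 69 + I
j(x) = 1 (j(x) = (2*x)/((2*x)) = (2*x)*(1/(2*x)) = 1)
P(U, w) = 2 - (2 + U)²/2
(r(200) + P(j(-3), 96))*(-45713 + D(165)) = ((69 + 200) + (2 - (2 + 1)²/2))*(-45713 + 165) = (269 + (2 - ½*3²))*(-45548) = (269 + (2 - ½*9))*(-45548) = (269 + (2 - 9/2))*(-45548) = (269 - 5/2)*(-45548) = (533/2)*(-45548) = -12138542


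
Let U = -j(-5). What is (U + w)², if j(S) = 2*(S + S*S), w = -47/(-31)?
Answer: 1423249/961 ≈ 1481.0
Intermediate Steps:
w = 47/31 (w = -47*(-1/31) = 47/31 ≈ 1.5161)
j(S) = 2*S + 2*S² (j(S) = 2*(S + S²) = 2*S + 2*S²)
U = -40 (U = -2*(-5)*(1 - 5) = -2*(-5)*(-4) = -1*40 = -40)
(U + w)² = (-40 + 47/31)² = (-1193/31)² = 1423249/961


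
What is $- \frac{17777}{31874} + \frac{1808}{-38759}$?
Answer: $- \frac{6607495}{10932782} \approx -0.60437$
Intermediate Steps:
$- \frac{17777}{31874} + \frac{1808}{-38759} = \left(-17777\right) \frac{1}{31874} + 1808 \left(- \frac{1}{38759}\right) = - \frac{17777}{31874} - \frac{16}{343} = - \frac{6607495}{10932782}$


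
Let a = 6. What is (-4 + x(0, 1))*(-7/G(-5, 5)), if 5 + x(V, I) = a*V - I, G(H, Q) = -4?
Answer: -35/2 ≈ -17.500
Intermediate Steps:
x(V, I) = -5 - I + 6*V (x(V, I) = -5 + (6*V - I) = -5 + (-I + 6*V) = -5 - I + 6*V)
(-4 + x(0, 1))*(-7/G(-5, 5)) = (-4 + (-5 - 1*1 + 6*0))*(-7/(-4)) = (-4 + (-5 - 1 + 0))*(-7*(-¼)) = (-4 - 6)*(7/4) = -10*7/4 = -35/2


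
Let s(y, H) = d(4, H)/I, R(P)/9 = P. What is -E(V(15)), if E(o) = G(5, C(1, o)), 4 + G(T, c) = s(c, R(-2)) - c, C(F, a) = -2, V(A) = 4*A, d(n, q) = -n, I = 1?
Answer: 6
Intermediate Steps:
R(P) = 9*P
s(y, H) = -4 (s(y, H) = -1*4/1 = -4*1 = -4)
G(T, c) = -8 - c (G(T, c) = -4 + (-4 - c) = -8 - c)
E(o) = -6 (E(o) = -8 - 1*(-2) = -8 + 2 = -6)
-E(V(15)) = -1*(-6) = 6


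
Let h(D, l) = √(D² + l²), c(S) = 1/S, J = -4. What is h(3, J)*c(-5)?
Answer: -1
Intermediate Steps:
h(3, J)*c(-5) = √(3² + (-4)²)/(-5) = √(9 + 16)*(-⅕) = √25*(-⅕) = 5*(-⅕) = -1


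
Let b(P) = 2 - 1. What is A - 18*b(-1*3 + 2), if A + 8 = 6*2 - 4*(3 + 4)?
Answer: -42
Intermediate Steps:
A = -24 (A = -8 + (6*2 - 4*(3 + 4)) = -8 + (12 - 4*7) = -8 + (12 - 1*28) = -8 + (12 - 28) = -8 - 16 = -24)
b(P) = 1
A - 18*b(-1*3 + 2) = -24 - 18*1 = -24 - 18 = -42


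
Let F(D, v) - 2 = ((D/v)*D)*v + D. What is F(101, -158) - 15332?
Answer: -5028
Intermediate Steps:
F(D, v) = 2 + D + D**2 (F(D, v) = 2 + (((D/v)*D)*v + D) = 2 + ((D**2/v)*v + D) = 2 + (D**2 + D) = 2 + (D + D**2) = 2 + D + D**2)
F(101, -158) - 15332 = (2 + 101 + 101**2) - 15332 = (2 + 101 + 10201) - 15332 = 10304 - 15332 = -5028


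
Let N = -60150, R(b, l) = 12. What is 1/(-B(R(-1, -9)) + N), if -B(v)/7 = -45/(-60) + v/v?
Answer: -4/240551 ≈ -1.6629e-5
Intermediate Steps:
B(v) = -49/4 (B(v) = -7*(-45/(-60) + v/v) = -7*(-45*(-1/60) + 1) = -7*(¾ + 1) = -7*7/4 = -49/4)
1/(-B(R(-1, -9)) + N) = 1/(-1*(-49/4) - 60150) = 1/(49/4 - 60150) = 1/(-240551/4) = -4/240551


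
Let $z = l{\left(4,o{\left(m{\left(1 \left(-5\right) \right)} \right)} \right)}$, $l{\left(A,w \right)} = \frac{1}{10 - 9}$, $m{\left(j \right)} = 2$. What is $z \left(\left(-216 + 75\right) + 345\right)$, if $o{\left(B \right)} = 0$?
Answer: $204$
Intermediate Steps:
$l{\left(A,w \right)} = 1$ ($l{\left(A,w \right)} = 1^{-1} = 1$)
$z = 1$
$z \left(\left(-216 + 75\right) + 345\right) = 1 \left(\left(-216 + 75\right) + 345\right) = 1 \left(-141 + 345\right) = 1 \cdot 204 = 204$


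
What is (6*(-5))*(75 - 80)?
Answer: 150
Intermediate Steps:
(6*(-5))*(75 - 80) = -30*(-5) = 150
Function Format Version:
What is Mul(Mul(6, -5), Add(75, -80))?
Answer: 150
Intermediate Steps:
Mul(Mul(6, -5), Add(75, -80)) = Mul(-30, -5) = 150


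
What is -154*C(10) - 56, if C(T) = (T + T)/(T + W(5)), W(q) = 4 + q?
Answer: -4144/19 ≈ -218.11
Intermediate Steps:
C(T) = 2*T/(9 + T) (C(T) = (T + T)/(T + (4 + 5)) = (2*T)/(T + 9) = (2*T)/(9 + T) = 2*T/(9 + T))
-154*C(10) - 56 = -308*10/(9 + 10) - 56 = -308*10/19 - 56 = -154*20/19 - 56 = -3080/19 - 56 = -4144/19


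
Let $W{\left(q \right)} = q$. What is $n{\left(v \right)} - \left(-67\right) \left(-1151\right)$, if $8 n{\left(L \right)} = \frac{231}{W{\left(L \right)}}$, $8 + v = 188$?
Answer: $- \frac{37016083}{480} \approx -77117.0$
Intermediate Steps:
$v = 180$ ($v = -8 + 188 = 180$)
$n{\left(L \right)} = \frac{231}{8 L}$ ($n{\left(L \right)} = \frac{231 \frac{1}{L}}{8} = \frac{231}{8 L}$)
$n{\left(v \right)} - \left(-67\right) \left(-1151\right) = \frac{231}{8 \cdot 180} - \left(-67\right) \left(-1151\right) = \frac{231}{8} \cdot \frac{1}{180} - 77117 = \frac{77}{480} - 77117 = - \frac{37016083}{480}$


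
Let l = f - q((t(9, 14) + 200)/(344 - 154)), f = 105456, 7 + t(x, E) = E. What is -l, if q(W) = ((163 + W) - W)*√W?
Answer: -105456 + 489*√4370/190 ≈ -1.0529e+5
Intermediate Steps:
t(x, E) = -7 + E
q(W) = 163*√W
l = 105456 - 489*√4370/190 (l = 105456 - 163*√(((-7 + 14) + 200)/(344 - 154)) = 105456 - 163*√((7 + 200)/190) = 105456 - 163*√(207*(1/190)) = 105456 - 163*√(207/190) = 105456 - 163*3*√4370/190 = 105456 - 489*√4370/190 ≈ 1.0529e+5)
-l = -(105456 - 489*√4370/190) = -105456 + 489*√4370/190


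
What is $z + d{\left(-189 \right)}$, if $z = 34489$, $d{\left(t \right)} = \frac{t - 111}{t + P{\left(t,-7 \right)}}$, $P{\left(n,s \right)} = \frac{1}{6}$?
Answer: $\frac{39077837}{1133} \approx 34491.0$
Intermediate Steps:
$P{\left(n,s \right)} = \frac{1}{6}$
$d{\left(t \right)} = \frac{-111 + t}{\frac{1}{6} + t}$ ($d{\left(t \right)} = \frac{t - 111}{t + \frac{1}{6}} = \frac{-111 + t}{\frac{1}{6} + t}$)
$z + d{\left(-189 \right)} = 34489 + \frac{6 \left(-111 - 189\right)}{1 + 6 \left(-189\right)} = 34489 + 6 \frac{1}{1 - 1134} \left(-300\right) = 34489 + 6 \frac{1}{-1133} \left(-300\right) = 34489 + 6 \left(- \frac{1}{1133}\right) \left(-300\right) = 34489 + \frac{1800}{1133} = \frac{39077837}{1133}$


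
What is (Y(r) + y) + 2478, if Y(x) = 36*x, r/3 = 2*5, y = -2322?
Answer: 1236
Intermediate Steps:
r = 30 (r = 3*(2*5) = 3*10 = 30)
(Y(r) + y) + 2478 = (36*30 - 2322) + 2478 = (1080 - 2322) + 2478 = -1242 + 2478 = 1236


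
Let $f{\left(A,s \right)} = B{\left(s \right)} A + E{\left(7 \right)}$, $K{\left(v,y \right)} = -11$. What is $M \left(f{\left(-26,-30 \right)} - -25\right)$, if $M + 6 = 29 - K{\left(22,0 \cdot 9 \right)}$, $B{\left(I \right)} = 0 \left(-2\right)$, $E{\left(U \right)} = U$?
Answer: $1088$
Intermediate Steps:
$B{\left(I \right)} = 0$
$f{\left(A,s \right)} = 7$ ($f{\left(A,s \right)} = 0 A + 7 = 0 + 7 = 7$)
$M = 34$ ($M = -6 + \left(29 - -11\right) = -6 + \left(29 + 11\right) = -6 + 40 = 34$)
$M \left(f{\left(-26,-30 \right)} - -25\right) = 34 \left(7 - -25\right) = 34 \left(7 + \left(35 - 10\right)\right) = 34 \left(7 + 25\right) = 34 \cdot 32 = 1088$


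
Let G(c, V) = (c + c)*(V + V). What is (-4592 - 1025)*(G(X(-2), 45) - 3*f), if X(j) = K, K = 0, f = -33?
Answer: -556083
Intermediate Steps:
X(j) = 0
G(c, V) = 4*V*c (G(c, V) = (2*c)*(2*V) = 4*V*c)
(-4592 - 1025)*(G(X(-2), 45) - 3*f) = (-4592 - 1025)*(4*45*0 - 3*(-33)) = -5617*(0 + 99) = -5617*99 = -556083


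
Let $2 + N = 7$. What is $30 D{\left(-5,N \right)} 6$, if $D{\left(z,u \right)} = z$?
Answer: $-900$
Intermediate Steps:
$N = 5$ ($N = -2 + 7 = 5$)
$30 D{\left(-5,N \right)} 6 = 30 \left(-5\right) 6 = \left(-150\right) 6 = -900$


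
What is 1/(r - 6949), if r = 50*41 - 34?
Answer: -1/4933 ≈ -0.00020272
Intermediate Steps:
r = 2016 (r = 2050 - 34 = 2016)
1/(r - 6949) = 1/(2016 - 6949) = 1/(-4933) = -1/4933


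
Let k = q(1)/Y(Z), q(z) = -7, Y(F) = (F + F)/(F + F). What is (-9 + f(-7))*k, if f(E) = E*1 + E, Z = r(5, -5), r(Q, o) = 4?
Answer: 161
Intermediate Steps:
Z = 4
f(E) = 2*E (f(E) = E + E = 2*E)
Y(F) = 1 (Y(F) = (2*F)/((2*F)) = (2*F)*(1/(2*F)) = 1)
k = -7 (k = -7/1 = -7*1 = -7)
(-9 + f(-7))*k = (-9 + 2*(-7))*(-7) = (-9 - 14)*(-7) = -23*(-7) = 161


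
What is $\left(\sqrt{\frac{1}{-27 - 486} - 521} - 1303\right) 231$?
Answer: $-300993 + \frac{77 i \sqrt{15234618}}{57} \approx -3.0099 \cdot 10^{5} + 5272.7 i$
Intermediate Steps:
$\left(\sqrt{\frac{1}{-27 - 486} - 521} - 1303\right) 231 = \left(\sqrt{\frac{1}{-513} - 521} - 1303\right) 231 = \left(\sqrt{- \frac{1}{513} - 521} - 1303\right) 231 = \left(\sqrt{- \frac{267274}{513}} - 1303\right) 231 = \left(\frac{i \sqrt{15234618}}{171} - 1303\right) 231 = \left(-1303 + \frac{i \sqrt{15234618}}{171}\right) 231 = -300993 + \frac{77 i \sqrt{15234618}}{57}$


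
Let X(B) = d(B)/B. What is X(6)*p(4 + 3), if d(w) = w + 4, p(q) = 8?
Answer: 40/3 ≈ 13.333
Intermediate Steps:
d(w) = 4 + w
X(B) = (4 + B)/B
X(6)*p(4 + 3) = ((4 + 6)/6)*8 = ((⅙)*10)*8 = (5/3)*8 = 40/3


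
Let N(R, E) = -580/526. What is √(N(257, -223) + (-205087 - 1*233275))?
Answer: 6*I*√842253818/263 ≈ 662.09*I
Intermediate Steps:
N(R, E) = -290/263 (N(R, E) = -580*1/526 = -290/263)
√(N(257, -223) + (-205087 - 1*233275)) = √(-290/263 + (-205087 - 1*233275)) = √(-290/263 + (-205087 - 233275)) = √(-290/263 - 438362) = √(-115289496/263) = 6*I*√842253818/263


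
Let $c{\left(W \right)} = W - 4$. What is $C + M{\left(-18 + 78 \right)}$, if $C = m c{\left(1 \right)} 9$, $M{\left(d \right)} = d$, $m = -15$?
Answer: $465$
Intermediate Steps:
$c{\left(W \right)} = -4 + W$ ($c{\left(W \right)} = W - 4 = -4 + W$)
$C = 405$ ($C = - 15 \left(-4 + 1\right) 9 = \left(-15\right) \left(-3\right) 9 = 45 \cdot 9 = 405$)
$C + M{\left(-18 + 78 \right)} = 405 + \left(-18 + 78\right) = 405 + 60 = 465$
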